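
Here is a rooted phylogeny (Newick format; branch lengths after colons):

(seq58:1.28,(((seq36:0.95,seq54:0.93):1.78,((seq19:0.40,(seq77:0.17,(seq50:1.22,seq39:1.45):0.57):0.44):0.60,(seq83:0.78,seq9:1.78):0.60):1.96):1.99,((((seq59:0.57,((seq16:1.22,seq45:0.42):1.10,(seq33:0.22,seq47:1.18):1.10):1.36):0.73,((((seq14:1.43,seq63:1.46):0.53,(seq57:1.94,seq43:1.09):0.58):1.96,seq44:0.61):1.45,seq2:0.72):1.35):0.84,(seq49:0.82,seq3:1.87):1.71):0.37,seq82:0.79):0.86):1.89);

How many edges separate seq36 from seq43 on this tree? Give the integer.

The MRCA of seq36 and seq43 is the node subtending (((seq36,seq54),((seq19,(seq77,(seq50,seq39))),(seq83,seq9))),((((seq59,((seq16,seq45),(seq33,seq47))),((((seq14,seq63),(seq57,seq43)),seq44),seq2)),(seq49,seq3)),seq82)).
From seq36 up to that node: 3 branches. From seq43 up to the same node: 8 branches. Total: 3 + 8 = 11.

11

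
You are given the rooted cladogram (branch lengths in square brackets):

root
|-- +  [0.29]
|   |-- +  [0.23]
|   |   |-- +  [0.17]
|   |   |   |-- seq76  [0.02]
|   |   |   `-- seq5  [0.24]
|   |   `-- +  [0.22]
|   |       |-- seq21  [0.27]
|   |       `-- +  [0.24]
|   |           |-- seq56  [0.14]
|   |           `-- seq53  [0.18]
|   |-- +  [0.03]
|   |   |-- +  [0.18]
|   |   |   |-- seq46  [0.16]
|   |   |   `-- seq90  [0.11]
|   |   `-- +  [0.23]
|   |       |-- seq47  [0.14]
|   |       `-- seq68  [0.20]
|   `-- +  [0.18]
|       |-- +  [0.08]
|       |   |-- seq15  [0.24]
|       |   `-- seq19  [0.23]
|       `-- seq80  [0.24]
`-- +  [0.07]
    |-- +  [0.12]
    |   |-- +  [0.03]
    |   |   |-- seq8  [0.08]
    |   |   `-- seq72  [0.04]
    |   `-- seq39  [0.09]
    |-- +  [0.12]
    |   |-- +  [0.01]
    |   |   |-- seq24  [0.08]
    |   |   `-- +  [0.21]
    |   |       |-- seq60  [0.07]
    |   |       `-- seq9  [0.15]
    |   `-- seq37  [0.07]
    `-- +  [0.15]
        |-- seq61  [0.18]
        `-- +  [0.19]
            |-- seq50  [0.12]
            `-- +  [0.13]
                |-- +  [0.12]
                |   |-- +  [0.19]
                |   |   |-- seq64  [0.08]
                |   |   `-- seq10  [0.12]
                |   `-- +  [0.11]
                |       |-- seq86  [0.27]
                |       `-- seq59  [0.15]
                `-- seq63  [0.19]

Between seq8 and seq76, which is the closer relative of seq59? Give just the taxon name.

The MRCA of seq59 and seq8 subtends (((seq8,seq72),seq39),((seq24,(seq60,seq9)),seq37),(seq61,(seq50,(((seq64,seq10),(seq86,seq59)),seq63)))) (14 taxa).
The MRCA of seq59 and seq76 is the root, subtending the entire tree (26 taxa).
The first is nested inside the second, so seq59 shares a more recent common ancestor with seq8.

seq8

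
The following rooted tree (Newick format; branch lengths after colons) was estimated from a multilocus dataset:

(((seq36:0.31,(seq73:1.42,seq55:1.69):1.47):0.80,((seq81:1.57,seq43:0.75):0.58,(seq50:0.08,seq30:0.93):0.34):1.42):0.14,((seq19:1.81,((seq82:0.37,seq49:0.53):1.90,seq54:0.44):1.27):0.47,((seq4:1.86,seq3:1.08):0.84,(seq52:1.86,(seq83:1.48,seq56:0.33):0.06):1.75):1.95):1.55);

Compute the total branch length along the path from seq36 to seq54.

4.98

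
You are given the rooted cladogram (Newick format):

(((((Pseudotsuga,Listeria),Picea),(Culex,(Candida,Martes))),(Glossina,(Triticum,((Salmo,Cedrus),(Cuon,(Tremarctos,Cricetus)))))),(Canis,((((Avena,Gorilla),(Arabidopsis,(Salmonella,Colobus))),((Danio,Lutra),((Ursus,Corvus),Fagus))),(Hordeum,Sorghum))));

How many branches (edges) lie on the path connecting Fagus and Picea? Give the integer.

10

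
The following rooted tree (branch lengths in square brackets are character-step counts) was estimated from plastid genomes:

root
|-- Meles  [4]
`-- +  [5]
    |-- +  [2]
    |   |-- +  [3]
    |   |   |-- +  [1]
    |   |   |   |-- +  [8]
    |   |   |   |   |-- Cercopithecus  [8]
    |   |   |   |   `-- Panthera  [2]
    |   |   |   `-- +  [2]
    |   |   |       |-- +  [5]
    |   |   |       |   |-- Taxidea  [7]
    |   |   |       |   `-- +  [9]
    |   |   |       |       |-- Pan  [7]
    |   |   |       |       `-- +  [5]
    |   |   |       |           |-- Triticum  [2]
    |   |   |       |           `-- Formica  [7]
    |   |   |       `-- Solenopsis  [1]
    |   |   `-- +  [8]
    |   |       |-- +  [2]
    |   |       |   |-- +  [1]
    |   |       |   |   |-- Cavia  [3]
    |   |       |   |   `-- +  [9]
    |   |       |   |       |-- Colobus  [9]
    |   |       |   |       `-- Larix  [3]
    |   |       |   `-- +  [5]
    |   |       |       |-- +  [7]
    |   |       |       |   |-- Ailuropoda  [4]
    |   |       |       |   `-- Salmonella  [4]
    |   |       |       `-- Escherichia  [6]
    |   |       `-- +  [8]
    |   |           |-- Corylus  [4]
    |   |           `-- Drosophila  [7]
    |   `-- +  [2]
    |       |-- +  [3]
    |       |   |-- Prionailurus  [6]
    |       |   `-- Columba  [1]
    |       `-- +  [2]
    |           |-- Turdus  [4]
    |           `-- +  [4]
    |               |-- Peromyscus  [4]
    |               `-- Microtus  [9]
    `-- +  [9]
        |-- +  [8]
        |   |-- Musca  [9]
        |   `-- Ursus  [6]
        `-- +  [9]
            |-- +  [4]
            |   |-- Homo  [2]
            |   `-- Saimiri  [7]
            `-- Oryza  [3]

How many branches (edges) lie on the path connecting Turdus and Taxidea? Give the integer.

8

The MRCA of Turdus and Taxidea is the node subtending ((((Cercopithecus,Panthera),((Taxidea,(Pan,(Triticum,Formica))),Solenopsis)),(((Cavia,(Colobus,Larix)),((Ailuropoda,Salmonella),Escherichia)),(Corylus,Drosophila))),((Prionailurus,Columba),(Turdus,(Peromyscus,Microtus)))).
From Turdus up to that node: 3 branches. From Taxidea up to the same node: 5 branches. Total: 3 + 5 = 8.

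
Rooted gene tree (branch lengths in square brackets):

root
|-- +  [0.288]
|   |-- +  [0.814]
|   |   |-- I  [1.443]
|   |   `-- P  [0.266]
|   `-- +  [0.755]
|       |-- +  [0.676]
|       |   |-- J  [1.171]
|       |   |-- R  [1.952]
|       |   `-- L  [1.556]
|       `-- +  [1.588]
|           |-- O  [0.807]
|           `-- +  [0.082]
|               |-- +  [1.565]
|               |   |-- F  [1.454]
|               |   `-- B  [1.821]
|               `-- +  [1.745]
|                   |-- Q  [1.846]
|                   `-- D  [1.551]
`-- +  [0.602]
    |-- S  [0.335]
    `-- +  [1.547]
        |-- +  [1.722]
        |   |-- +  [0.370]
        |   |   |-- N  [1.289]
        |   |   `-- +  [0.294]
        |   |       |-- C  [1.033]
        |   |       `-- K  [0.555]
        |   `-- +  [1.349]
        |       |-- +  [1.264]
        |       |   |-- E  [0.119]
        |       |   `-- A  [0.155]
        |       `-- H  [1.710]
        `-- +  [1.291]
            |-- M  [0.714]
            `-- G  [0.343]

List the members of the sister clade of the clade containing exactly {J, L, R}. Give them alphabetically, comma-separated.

The clade containing exactly {J, L, R} attaches to the tree at the node subtending ((J,R,L),(O,((F,B),(Q,D)))).
The other lineage descending from that same node — the sister group — is (O,((F,B),(Q,D))); its 5 tips in alphabetical order are the answer.

B, D, F, O, Q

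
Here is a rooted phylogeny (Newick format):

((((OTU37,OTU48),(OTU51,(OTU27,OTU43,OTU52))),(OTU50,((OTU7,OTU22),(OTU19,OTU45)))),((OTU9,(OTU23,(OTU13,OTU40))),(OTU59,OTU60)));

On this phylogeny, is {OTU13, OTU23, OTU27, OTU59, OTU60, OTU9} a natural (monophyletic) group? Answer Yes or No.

The MRCA of the listed taxa is the root, so the smallest clade containing them is the whole tree.
That clade also contains OTU19, OTU22, OTU37, OTU40, OTU43, OTU45, OTU48, OTU50, OTU51, OTU52, OTU7, which are not in the proposed group, so the group is not monophyletic.

No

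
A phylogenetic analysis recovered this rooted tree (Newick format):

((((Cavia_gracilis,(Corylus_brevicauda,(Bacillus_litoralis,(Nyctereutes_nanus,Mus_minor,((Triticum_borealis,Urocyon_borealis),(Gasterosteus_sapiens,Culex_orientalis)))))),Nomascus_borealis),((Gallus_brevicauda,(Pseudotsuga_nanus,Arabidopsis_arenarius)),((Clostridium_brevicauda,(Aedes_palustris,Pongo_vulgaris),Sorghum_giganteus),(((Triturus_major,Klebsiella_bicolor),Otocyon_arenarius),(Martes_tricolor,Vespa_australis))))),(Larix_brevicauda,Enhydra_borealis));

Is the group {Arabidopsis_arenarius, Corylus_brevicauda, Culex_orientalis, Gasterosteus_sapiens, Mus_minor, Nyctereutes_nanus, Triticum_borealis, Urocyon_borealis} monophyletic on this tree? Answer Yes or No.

No

The MRCA of the listed taxa subtends (((Cavia_gracilis,(Corylus_brevicauda,(Bacillus_litoralis,(Nyctereutes_nanus,Mus_minor,((Triticum_borealis,Urocyon_borealis),(Gasterosteus_sapiens,Culex_orientalis)))))),Nomascus_borealis),((Gallus_brevicauda,(Pseudotsuga_nanus,Arabidopsis_arenarius)),((Clostridium_brevicauda,(Aedes_palustris,Pongo_vulgaris),Sorghum_giganteus),(((Triturus_major,Klebsiella_bicolor),Otocyon_arenarius),(Martes_tricolor,Vespa_australis))))).
That clade also contains Aedes_palustris, Bacillus_litoralis, Cavia_gracilis, Clostridium_brevicauda, Gallus_brevicauda, Klebsiella_bicolor, Martes_tricolor, Nomascus_borealis, Otocyon_arenarius, Pongo_vulgaris, Pseudotsuga_nanus, Sorghum_giganteus, Triturus_major, Vespa_australis, which are not in the proposed group, so the group is not monophyletic.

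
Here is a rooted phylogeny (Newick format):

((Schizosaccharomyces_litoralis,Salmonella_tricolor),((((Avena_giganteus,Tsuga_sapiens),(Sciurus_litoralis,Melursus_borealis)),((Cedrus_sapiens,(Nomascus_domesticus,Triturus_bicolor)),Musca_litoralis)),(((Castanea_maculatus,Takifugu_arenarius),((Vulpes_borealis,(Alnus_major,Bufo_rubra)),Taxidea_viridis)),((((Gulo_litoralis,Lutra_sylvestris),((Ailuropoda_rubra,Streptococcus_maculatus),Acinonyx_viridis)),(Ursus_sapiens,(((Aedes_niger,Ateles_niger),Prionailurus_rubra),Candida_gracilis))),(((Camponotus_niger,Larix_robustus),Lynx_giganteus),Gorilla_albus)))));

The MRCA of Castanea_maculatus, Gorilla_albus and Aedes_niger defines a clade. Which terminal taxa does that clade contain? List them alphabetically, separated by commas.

Acinonyx_viridis, Aedes_niger, Ailuropoda_rubra, Alnus_major, Ateles_niger, Bufo_rubra, Camponotus_niger, Candida_gracilis, Castanea_maculatus, Gorilla_albus, Gulo_litoralis, Larix_robustus, Lutra_sylvestris, Lynx_giganteus, Prionailurus_rubra, Streptococcus_maculatus, Takifugu_arenarius, Taxidea_viridis, Ursus_sapiens, Vulpes_borealis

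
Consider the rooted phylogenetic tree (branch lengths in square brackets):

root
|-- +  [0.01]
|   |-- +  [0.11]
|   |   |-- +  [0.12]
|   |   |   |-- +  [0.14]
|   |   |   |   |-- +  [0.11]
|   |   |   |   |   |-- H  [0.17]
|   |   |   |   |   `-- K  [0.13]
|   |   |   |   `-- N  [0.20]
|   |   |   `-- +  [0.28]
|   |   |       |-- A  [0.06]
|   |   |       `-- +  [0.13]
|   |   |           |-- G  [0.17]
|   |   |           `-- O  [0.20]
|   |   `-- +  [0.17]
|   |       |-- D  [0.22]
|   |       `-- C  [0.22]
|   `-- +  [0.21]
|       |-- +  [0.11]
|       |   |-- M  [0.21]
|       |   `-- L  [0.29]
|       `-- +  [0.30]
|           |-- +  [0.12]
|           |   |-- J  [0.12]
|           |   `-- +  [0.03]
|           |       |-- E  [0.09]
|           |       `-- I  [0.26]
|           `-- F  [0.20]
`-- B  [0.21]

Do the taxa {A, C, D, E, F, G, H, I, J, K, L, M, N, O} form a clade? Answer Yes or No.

Yes

The most recent common ancestor of these taxa subtends (((((H,K),N),(A,(G,O))),(D,C)),((M,L),((J,(E,I)),F))).
That clade has exactly 14 tips — every listed taxon and nothing else — so the group is monophyletic.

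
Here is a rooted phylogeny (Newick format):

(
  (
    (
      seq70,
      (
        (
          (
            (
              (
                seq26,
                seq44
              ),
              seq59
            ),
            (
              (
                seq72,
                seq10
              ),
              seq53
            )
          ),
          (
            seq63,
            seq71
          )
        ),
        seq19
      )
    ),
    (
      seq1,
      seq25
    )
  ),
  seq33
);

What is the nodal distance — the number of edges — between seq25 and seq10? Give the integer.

9

The MRCA of seq25 and seq10 is the node subtending ((seq70,(((((seq26,seq44),seq59),((seq72,seq10),seq53)),(seq63,seq71)),seq19)),(seq1,seq25)).
From seq25 up to that node: 2 branches. From seq10 up to the same node: 7 branches. Total: 2 + 7 = 9.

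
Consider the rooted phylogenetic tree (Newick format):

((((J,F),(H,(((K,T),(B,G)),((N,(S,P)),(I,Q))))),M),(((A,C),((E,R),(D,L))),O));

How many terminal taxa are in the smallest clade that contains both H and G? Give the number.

10

The MRCA of H and G is the node subtending (H,(((K,T),(B,G)),((N,(S,P)),(I,Q)))).
That clade contains 10 terminal taxa: B, G, H, I, K, N, P, Q, S, T.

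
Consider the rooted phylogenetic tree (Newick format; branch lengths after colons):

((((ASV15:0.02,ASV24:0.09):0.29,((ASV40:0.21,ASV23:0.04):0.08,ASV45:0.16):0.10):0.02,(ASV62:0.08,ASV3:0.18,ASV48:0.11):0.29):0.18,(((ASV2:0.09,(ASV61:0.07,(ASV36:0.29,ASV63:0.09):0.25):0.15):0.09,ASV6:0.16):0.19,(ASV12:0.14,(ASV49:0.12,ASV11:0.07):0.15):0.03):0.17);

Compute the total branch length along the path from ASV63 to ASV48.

1.52

The path runs ASV63 → … → MRCA → … → ASV48; the MRCA is the root of the tree.
Branch lengths along that path: 0.09 + 0.25 + 0.15 + 0.09 + 0.19 + 0.17 + 0.18 + 0.29 + 0.11 = 1.52.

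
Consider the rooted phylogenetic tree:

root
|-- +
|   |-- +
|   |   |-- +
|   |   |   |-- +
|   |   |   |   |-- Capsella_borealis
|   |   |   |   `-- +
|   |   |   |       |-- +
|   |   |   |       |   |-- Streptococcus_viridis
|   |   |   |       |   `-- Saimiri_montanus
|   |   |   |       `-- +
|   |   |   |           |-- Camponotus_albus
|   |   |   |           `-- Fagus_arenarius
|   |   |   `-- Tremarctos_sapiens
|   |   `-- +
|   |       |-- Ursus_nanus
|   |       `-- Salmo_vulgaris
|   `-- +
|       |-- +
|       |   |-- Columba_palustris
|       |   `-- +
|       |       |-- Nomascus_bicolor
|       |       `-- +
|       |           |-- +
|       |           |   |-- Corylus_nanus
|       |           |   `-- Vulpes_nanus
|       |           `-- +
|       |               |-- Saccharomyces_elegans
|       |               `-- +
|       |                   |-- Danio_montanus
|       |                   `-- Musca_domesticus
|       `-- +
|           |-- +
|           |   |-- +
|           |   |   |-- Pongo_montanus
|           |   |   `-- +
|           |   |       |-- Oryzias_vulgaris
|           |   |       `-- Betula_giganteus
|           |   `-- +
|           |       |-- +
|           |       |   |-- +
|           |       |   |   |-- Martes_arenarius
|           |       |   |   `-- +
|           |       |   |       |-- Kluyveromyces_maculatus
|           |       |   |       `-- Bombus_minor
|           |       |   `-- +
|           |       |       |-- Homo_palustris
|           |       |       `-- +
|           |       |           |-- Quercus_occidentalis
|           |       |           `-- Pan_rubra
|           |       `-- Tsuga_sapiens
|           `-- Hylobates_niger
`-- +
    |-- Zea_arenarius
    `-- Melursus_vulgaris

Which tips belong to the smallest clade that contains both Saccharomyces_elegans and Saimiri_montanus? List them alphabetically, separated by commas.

Betula_giganteus, Bombus_minor, Camponotus_albus, Capsella_borealis, Columba_palustris, Corylus_nanus, Danio_montanus, Fagus_arenarius, Homo_palustris, Hylobates_niger, Kluyveromyces_maculatus, Martes_arenarius, Musca_domesticus, Nomascus_bicolor, Oryzias_vulgaris, Pan_rubra, Pongo_montanus, Quercus_occidentalis, Saccharomyces_elegans, Saimiri_montanus, Salmo_vulgaris, Streptococcus_viridis, Tremarctos_sapiens, Tsuga_sapiens, Ursus_nanus, Vulpes_nanus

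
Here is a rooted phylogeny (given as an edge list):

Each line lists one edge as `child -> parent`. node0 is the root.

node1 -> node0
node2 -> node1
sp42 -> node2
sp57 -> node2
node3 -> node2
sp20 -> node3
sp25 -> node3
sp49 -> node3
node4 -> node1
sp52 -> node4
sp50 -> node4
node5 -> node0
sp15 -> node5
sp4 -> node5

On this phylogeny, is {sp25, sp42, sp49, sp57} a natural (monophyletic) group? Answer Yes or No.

The MRCA of the listed taxa subtends (sp42,sp57,(sp20,sp25,sp49)).
That clade also contains sp20, which is not in the proposed group, so the group is not monophyletic.

No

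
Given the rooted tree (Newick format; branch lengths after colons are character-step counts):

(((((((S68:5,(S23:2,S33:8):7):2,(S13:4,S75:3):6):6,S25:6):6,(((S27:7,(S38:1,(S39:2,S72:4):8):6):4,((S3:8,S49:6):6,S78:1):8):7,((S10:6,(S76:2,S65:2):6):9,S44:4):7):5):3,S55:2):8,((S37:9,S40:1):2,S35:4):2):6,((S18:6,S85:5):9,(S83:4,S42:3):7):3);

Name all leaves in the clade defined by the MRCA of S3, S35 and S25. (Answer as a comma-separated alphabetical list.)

S10, S13, S23, S25, S27, S3, S33, S35, S37, S38, S39, S40, S44, S49, S55, S65, S68, S72, S75, S76, S78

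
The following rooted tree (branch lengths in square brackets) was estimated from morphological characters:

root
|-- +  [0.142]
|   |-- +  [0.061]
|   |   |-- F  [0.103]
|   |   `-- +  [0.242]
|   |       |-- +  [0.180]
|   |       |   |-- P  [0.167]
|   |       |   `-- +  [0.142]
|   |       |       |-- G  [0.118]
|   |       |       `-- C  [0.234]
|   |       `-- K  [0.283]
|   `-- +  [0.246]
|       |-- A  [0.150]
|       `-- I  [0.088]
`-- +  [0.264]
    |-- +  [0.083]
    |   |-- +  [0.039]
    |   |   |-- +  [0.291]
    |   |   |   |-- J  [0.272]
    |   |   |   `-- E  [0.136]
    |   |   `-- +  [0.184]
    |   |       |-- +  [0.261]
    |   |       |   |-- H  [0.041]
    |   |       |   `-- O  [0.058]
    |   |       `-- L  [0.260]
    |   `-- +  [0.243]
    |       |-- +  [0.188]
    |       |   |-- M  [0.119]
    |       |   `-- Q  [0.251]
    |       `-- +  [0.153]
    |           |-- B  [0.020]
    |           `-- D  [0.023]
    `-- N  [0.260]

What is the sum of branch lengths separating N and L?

0.826

The path runs N → … → MRCA → … → L; the MRCA is the node subtending ((((J,E),((H,O),L)),((M,Q),(B,D))),N).
Branch lengths along that path: 0.260 + 0.083 + 0.039 + 0.184 + 0.260 = 0.826.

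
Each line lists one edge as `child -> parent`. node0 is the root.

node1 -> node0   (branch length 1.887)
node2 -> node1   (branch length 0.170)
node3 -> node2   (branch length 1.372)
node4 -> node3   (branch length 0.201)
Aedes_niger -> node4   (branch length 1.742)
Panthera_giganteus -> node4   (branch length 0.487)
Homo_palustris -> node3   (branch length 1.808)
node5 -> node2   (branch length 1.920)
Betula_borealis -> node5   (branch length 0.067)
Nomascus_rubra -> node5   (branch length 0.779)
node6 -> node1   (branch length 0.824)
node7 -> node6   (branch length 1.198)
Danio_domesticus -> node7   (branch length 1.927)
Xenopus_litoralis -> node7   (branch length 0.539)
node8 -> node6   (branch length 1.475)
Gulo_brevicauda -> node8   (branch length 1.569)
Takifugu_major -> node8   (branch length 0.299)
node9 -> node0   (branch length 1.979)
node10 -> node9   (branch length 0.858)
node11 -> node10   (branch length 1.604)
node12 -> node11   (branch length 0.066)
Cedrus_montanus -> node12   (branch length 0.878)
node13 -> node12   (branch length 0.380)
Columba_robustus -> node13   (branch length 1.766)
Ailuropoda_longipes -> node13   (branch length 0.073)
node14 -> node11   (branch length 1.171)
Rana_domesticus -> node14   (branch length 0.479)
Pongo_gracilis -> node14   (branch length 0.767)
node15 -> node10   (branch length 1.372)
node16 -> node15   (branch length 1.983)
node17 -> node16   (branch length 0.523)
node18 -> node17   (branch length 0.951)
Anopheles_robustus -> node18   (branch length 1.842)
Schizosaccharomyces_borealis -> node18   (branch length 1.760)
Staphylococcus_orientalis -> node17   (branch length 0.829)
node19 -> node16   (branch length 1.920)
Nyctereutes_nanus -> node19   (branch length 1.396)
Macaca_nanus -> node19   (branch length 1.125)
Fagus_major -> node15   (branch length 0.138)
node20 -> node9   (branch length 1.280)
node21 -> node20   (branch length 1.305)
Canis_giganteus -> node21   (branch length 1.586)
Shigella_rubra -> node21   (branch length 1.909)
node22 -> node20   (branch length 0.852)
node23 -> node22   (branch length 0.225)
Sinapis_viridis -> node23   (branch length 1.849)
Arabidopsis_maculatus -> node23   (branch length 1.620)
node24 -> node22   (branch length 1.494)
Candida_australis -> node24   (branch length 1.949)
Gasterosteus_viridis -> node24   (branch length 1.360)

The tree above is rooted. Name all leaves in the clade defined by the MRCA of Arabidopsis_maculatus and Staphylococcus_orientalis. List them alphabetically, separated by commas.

Tracing Arabidopsis_maculatus: it sits inside (Sinapis_viridis,Arabidopsis_maculatus).
Tracing Staphylococcus_orientalis: it sits inside ((Anopheles_robustus,Schizosaccharomyces_borealis),Staphylococcus_orientalis).
The smallest clade enclosing both is ((((Cedrus_montanus,(Columba_robustus,Ailuropoda_longipes)),(Rana_domesticus,Pongo_gracilis)),((((Anopheles_robustus,Schizosaccharomyces_borealis),Staphylococcus_orientalis),(Nyctereutes_nanus,Macaca_nanus)),Fagus_major)),((Canis_giganteus,Shigella_rubra),((Sinapis_viridis,Arabidopsis_maculatus),(Candida_australis,Gasterosteus_viridis)))); the answer is its 17 terminal taxa in alphabetical order.

Ailuropoda_longipes, Anopheles_robustus, Arabidopsis_maculatus, Candida_australis, Canis_giganteus, Cedrus_montanus, Columba_robustus, Fagus_major, Gasterosteus_viridis, Macaca_nanus, Nyctereutes_nanus, Pongo_gracilis, Rana_domesticus, Schizosaccharomyces_borealis, Shigella_rubra, Sinapis_viridis, Staphylococcus_orientalis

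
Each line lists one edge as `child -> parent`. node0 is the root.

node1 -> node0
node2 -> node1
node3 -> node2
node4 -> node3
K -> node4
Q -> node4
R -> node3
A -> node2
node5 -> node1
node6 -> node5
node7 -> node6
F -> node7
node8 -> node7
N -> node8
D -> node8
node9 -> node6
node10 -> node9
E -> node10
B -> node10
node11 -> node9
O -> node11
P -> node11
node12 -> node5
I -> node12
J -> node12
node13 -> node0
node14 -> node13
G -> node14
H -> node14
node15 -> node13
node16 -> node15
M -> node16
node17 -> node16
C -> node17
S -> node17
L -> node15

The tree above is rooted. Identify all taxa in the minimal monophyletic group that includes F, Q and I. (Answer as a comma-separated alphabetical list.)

A, B, D, E, F, I, J, K, N, O, P, Q, R

Tracing F: it sits inside (F,(N,D)).
Tracing Q: it sits inside (K,Q).
Tracing I: it sits inside (I,J).
The smallest clade enclosing all 3 is ((((K,Q),R),A),(((F,(N,D)),((E,B),(O,P))),(I,J))); the answer is its 13 terminal taxa in alphabetical order.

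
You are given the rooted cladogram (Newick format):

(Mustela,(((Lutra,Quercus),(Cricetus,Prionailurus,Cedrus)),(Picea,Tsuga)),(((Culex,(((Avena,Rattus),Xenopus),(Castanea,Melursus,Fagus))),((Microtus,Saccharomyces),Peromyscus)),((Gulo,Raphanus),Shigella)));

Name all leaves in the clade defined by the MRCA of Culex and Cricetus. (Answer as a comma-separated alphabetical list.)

Tracing Culex: it sits inside (Culex,(((Avena,Rattus),Xenopus),(Castanea,Melursus,Fagus))).
Tracing Cricetus: it sits inside (Cricetus,Prionailurus,Cedrus).
The smallest clade enclosing both is the whole tree (their MRCA is the root), so the answer is all 21 tips in alphabetical order.

Avena, Castanea, Cedrus, Cricetus, Culex, Fagus, Gulo, Lutra, Melursus, Microtus, Mustela, Peromyscus, Picea, Prionailurus, Quercus, Raphanus, Rattus, Saccharomyces, Shigella, Tsuga, Xenopus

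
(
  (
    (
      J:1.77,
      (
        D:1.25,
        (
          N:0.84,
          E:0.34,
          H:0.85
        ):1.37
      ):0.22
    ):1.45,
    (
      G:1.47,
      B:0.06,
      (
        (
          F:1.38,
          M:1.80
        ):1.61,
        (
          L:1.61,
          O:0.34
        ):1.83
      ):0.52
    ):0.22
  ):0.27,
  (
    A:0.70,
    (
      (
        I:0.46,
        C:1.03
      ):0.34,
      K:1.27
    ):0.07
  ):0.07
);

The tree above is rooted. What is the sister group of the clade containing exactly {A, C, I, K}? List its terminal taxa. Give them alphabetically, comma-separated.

The clade containing exactly {A, C, I, K} attaches directly to the root of the tree.
The other lineage descending from that same node — the sister group — is ((J,(D,(N,E,H))),(G,B,((F,M),(L,O)))); its 11 tips in alphabetical order are the answer.

B, D, E, F, G, H, J, L, M, N, O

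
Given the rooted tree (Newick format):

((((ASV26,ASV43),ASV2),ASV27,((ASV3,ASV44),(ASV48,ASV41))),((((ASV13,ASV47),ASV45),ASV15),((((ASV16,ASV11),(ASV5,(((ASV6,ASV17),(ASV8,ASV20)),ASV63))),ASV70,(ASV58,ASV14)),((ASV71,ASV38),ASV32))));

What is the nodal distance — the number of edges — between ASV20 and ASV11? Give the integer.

7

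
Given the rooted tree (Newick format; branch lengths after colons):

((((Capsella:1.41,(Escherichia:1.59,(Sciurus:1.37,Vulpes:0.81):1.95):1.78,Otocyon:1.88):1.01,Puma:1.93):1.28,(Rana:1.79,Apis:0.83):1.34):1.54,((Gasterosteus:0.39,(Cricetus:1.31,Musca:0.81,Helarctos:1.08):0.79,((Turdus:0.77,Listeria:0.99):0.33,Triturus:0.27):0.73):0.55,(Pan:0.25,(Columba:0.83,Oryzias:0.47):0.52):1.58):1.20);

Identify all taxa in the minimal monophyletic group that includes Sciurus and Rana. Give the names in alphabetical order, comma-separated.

Apis, Capsella, Escherichia, Otocyon, Puma, Rana, Sciurus, Vulpes

Tracing Sciurus: it sits inside (Sciurus,Vulpes).
Tracing Rana: it sits inside (Rana,Apis).
The smallest clade enclosing both is (((Capsella,(Escherichia,(Sciurus,Vulpes)),Otocyon),Puma),(Rana,Apis)); the answer is its 8 terminal taxa in alphabetical order.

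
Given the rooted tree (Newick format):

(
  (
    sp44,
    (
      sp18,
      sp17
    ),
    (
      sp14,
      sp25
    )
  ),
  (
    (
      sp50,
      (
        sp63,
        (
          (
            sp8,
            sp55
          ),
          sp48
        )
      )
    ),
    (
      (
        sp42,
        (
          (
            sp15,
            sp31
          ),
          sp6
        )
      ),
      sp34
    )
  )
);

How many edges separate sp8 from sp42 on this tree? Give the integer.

8

The MRCA of sp8 and sp42 is the node subtending ((sp50,(sp63,((sp8,sp55),sp48))),((sp42,((sp15,sp31),sp6)),sp34)).
From sp8 up to that node: 5 branches. From sp42 up to the same node: 3 branches. Total: 5 + 3 = 8.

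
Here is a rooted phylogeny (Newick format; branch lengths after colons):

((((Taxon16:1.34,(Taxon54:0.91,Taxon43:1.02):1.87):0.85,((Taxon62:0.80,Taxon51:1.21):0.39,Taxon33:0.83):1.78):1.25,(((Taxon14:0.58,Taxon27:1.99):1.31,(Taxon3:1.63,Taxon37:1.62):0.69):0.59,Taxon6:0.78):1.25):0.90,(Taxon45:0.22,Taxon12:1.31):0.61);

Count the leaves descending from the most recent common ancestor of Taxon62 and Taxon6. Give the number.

11

The MRCA of Taxon62 and Taxon6 is the node subtending (((Taxon16,(Taxon54,Taxon43)),((Taxon62,Taxon51),Taxon33)),(((Taxon14,Taxon27),(Taxon3,Taxon37)),Taxon6)).
That clade contains 11 terminal taxa: Taxon14, Taxon16, Taxon27, Taxon3, Taxon33, Taxon37, Taxon43, Taxon51, Taxon54, Taxon6, Taxon62.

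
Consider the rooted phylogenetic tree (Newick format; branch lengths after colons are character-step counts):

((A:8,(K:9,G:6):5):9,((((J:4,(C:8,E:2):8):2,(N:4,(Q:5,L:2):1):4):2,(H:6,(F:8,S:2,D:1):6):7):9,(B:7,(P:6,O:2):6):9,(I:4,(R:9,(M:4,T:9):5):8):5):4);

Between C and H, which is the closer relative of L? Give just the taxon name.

The MRCA of L and C subtends ((J,(C,E)),(N,(Q,L))) (6 taxa).
The MRCA of L and H subtends (((J,(C,E)),(N,(Q,L))),(H,(F,S,D))) (10 taxa).
The first is nested inside the second, so L shares a more recent common ancestor with C.

C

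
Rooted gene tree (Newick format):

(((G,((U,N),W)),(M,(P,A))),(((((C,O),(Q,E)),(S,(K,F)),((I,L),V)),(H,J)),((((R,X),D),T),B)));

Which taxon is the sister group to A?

A attaches to the tree at the node subtending (P,A).
The other lineage descending from that same node — the sister group — is the single tip P.

P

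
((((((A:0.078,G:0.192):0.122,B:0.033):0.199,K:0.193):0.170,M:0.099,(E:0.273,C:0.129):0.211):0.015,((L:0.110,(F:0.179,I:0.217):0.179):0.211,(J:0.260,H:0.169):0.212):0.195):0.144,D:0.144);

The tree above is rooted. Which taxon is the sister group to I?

I attaches to the tree at the node subtending (F,I).
The other lineage descending from that same node — the sister group — is the single tip F.

F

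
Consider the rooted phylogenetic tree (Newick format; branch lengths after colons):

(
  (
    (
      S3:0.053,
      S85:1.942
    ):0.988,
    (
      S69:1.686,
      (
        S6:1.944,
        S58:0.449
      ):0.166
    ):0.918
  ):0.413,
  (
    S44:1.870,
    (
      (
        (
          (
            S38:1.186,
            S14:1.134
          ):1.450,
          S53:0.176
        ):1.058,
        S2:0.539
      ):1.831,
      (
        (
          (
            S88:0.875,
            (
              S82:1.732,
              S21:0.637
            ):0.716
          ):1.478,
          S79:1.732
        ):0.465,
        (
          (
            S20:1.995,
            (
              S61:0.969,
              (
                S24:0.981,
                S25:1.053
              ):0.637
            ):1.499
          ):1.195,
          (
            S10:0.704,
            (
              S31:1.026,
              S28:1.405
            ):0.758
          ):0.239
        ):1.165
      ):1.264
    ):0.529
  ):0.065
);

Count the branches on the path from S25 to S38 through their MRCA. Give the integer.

10

The MRCA of S25 and S38 is the node subtending ((((S38,S14),S53),S2),(((S88,(S82,S21)),S79),((S20,(S61,(S24,S25))),(S10,(S31,S28))))).
From S25 up to that node: 6 branches. From S38 up to the same node: 4 branches. Total: 6 + 4 = 10.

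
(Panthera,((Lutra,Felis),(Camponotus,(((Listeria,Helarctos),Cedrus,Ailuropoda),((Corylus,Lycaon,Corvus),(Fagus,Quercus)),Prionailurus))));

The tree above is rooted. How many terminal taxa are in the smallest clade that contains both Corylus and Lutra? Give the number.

13

The MRCA of Corylus and Lutra is the node subtending ((Lutra,Felis),(Camponotus,(((Listeria,Helarctos),Cedrus,Ailuropoda),((Corylus,Lycaon,Corvus),(Fagus,Quercus)),Prionailurus))).
That clade contains 13 terminal taxa: Ailuropoda, Camponotus, Cedrus, Corvus, Corylus, Fagus, Felis, Helarctos, Listeria, Lutra, Lycaon, Prionailurus, Quercus.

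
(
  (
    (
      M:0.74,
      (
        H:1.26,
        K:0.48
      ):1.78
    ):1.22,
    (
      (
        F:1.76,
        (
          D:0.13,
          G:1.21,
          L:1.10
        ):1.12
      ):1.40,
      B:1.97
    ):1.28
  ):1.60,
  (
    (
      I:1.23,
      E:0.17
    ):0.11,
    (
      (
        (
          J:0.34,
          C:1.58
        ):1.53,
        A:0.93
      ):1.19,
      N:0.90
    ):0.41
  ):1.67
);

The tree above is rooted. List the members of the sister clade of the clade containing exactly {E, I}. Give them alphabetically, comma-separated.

A, C, J, N

The clade containing exactly {E, I} attaches to the tree at the node subtending ((I,E),(((J,C),A),N)).
The other lineage descending from that same node — the sister group — is (((J,C),A),N); its 4 tips in alphabetical order are the answer.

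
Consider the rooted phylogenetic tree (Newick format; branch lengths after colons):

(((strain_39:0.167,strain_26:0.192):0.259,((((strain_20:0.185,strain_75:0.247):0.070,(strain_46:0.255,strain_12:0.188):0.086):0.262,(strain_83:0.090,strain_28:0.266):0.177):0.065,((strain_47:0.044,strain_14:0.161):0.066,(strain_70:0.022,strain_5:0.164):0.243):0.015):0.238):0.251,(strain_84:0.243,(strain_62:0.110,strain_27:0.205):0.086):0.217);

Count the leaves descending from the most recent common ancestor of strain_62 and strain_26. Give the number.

The MRCA of strain_62 and strain_26 is the root, so the clade is the entire tree.
That clade contains 15 terminal taxa: strain_12, strain_14, strain_20, strain_26, strain_27, strain_28, strain_39, strain_46, strain_47, strain_5, strain_62, strain_70, strain_75, strain_83, strain_84.

15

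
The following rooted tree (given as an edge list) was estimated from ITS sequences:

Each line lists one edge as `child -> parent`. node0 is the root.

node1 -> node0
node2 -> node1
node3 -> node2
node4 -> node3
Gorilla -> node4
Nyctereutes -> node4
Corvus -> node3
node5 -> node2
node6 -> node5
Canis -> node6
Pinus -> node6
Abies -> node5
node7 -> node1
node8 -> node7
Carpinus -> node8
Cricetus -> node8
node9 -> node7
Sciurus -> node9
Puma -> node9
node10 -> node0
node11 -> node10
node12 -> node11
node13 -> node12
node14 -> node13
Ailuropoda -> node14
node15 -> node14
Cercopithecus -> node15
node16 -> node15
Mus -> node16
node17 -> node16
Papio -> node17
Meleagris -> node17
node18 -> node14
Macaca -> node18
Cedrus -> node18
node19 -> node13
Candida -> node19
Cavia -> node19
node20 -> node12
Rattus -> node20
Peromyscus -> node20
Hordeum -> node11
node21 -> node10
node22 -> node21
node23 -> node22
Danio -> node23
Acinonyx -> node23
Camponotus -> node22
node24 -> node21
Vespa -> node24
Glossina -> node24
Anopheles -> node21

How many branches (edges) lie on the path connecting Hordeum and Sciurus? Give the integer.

The MRCA of Hordeum and Sciurus is the root of the tree.
From Hordeum up to that node: 3 branches. From Sciurus up to the same node: 4 branches. Total: 3 + 4 = 7.

7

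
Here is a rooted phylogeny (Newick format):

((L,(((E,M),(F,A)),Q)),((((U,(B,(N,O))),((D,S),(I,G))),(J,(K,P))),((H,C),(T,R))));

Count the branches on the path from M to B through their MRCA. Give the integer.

11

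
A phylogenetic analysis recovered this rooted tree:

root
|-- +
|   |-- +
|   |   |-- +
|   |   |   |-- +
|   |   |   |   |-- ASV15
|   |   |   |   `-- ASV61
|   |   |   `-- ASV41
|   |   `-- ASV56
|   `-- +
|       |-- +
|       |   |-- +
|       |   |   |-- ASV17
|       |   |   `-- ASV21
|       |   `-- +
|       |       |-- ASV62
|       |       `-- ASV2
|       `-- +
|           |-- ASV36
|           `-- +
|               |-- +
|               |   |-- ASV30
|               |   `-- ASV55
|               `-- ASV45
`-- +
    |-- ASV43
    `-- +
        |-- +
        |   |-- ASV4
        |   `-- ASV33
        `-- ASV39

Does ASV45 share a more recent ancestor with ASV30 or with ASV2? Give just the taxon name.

The MRCA of ASV45 and ASV30 subtends ((ASV30,ASV55),ASV45) (3 taxa).
The MRCA of ASV45 and ASV2 subtends (((ASV17,ASV21),(ASV62,ASV2)),(ASV36,((ASV30,ASV55),ASV45))) (8 taxa).
The first is nested inside the second, so ASV45 shares a more recent common ancestor with ASV30.

ASV30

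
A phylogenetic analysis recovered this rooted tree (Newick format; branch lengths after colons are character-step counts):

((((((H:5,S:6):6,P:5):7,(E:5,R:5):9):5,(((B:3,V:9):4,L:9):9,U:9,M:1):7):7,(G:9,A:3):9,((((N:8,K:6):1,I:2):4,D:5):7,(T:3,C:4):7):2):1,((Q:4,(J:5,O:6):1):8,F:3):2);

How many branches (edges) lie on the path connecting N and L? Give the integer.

The MRCA of N and L is the node subtending (((((H,S),P),(E,R)),(((B,V),L),U,M)),(G,A),((((N,K),I),D),(T,C))).
From N up to that node: 5 branches. From L up to the same node: 4 branches. Total: 5 + 4 = 9.

9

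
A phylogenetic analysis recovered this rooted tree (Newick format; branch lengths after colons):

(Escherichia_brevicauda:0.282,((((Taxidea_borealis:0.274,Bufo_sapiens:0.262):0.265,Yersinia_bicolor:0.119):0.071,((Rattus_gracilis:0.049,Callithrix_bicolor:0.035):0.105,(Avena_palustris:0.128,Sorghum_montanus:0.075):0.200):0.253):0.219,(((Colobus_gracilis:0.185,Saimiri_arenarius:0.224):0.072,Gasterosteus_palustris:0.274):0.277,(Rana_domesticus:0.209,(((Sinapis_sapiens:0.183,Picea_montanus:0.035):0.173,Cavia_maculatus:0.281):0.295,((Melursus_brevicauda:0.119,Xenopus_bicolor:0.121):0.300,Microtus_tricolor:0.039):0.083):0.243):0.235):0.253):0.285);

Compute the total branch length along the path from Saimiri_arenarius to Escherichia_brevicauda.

The path runs Saimiri_arenarius → … → MRCA → … → Escherichia_brevicauda; the MRCA is the root of the tree.
Branch lengths along that path: 0.224 + 0.072 + 0.277 + 0.253 + 0.285 + 0.282 = 1.393.

1.393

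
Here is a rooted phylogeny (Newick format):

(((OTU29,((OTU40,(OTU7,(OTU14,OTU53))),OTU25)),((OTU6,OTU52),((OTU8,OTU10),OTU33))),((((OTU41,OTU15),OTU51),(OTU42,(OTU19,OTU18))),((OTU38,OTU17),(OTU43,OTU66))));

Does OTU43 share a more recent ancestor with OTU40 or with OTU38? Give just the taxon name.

OTU38

The MRCA of OTU43 and OTU38 subtends ((OTU38,OTU17),(OTU43,OTU66)) (4 taxa).
The MRCA of OTU43 and OTU40 is the root, subtending the entire tree (21 taxa).
The first is nested inside the second, so OTU43 shares a more recent common ancestor with OTU38.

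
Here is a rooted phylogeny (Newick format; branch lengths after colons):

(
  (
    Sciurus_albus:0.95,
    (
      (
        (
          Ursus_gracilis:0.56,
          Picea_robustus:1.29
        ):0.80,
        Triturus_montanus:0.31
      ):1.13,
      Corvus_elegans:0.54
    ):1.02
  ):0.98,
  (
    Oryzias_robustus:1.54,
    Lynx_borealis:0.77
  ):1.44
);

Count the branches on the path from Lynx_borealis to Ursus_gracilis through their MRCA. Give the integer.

The MRCA of Lynx_borealis and Ursus_gracilis is the root of the tree.
From Lynx_borealis up to that node: 2 branches. From Ursus_gracilis up to the same node: 5 branches. Total: 2 + 5 = 7.

7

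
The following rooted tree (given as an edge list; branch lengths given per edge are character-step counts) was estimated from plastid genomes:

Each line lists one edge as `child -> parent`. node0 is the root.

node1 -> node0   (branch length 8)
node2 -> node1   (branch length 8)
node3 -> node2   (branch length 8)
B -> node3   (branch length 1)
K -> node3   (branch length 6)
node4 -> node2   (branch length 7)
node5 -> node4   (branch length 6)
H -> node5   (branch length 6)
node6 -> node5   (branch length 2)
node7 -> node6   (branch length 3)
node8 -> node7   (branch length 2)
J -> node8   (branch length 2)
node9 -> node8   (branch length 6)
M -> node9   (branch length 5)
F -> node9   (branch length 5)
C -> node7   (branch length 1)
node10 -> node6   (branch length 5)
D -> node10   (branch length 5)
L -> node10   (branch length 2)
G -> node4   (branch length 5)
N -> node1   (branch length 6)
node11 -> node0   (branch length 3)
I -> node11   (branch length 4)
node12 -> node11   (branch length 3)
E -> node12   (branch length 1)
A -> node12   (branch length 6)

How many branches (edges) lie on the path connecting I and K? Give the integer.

6

The MRCA of I and K is the root of the tree.
From I up to that node: 2 branches. From K up to the same node: 4 branches. Total: 2 + 4 = 6.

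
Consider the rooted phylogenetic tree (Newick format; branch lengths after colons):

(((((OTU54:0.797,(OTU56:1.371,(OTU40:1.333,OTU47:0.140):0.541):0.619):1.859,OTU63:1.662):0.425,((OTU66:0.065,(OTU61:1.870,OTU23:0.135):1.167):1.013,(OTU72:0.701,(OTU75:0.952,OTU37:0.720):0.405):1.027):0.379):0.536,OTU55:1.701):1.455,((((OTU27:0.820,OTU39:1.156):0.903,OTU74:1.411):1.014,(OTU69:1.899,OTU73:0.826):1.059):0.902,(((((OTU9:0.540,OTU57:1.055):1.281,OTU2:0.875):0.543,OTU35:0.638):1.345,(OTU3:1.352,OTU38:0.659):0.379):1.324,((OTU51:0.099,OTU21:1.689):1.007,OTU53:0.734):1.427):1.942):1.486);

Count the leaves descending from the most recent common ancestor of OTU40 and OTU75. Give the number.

The MRCA of OTU40 and OTU75 is the node subtending (((OTU54,(OTU56,(OTU40,OTU47))),OTU63),((OTU66,(OTU61,OTU23)),(OTU72,(OTU75,OTU37)))).
That clade contains 11 terminal taxa: OTU23, OTU37, OTU40, OTU47, OTU54, OTU56, OTU61, OTU63, OTU66, OTU72, OTU75.

11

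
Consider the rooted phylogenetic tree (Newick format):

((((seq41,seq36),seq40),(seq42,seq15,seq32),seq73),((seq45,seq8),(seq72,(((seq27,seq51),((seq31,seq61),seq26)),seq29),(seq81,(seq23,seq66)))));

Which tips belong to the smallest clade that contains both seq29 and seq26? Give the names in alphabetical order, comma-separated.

Tracing seq29: it sits inside (((seq27,seq51),((seq31,seq61),seq26)),seq29).
Tracing seq26: it sits inside ((seq31,seq61),seq26).
The smallest clade enclosing both is (((seq27,seq51),((seq31,seq61),seq26)),seq29); the answer is its 6 terminal taxa in alphabetical order.

seq26, seq27, seq29, seq31, seq51, seq61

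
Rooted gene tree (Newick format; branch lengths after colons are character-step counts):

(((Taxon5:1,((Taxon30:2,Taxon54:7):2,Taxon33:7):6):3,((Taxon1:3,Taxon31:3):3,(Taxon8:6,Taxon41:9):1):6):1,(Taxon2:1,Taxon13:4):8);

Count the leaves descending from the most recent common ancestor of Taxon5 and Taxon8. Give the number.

8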